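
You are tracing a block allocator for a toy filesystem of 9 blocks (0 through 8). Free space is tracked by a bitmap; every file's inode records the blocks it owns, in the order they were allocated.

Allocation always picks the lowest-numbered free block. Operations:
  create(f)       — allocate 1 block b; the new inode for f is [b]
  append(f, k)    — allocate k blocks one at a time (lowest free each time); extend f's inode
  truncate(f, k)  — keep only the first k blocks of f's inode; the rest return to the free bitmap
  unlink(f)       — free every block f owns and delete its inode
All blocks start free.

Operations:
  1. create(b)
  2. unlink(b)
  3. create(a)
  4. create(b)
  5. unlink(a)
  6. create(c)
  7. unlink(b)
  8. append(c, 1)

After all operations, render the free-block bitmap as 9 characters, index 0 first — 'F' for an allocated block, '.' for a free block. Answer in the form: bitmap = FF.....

bitmap = FF.......

  1. create(b)  ⇒  F........  {b→[0]}
  2. unlink(b)  ⇒  .........  {}
  3. create(a)  ⇒  F........  {a→[0]}
  4. create(b)  ⇒  FF.......  {a→[0]; b→[1]}
  5. unlink(a)  ⇒  .F.......  {b→[1]}
  6. create(c)  ⇒  FF.......  {b→[1]; c→[0]}
  7. unlink(b)  ⇒  F........  {c→[0]}
  8. append(c, 1)  ⇒  FF.......  {c→[0, 1]}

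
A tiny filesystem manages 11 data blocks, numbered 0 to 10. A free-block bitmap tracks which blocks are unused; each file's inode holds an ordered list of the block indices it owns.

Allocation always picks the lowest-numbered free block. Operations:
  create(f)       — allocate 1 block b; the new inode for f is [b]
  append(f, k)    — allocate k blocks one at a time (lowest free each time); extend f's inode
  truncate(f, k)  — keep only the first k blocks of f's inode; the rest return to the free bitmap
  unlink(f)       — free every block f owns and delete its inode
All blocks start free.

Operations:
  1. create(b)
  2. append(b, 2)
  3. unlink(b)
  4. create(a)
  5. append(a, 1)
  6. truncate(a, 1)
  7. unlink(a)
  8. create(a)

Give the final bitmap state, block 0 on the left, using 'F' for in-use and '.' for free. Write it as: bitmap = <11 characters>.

bitmap = F..........

  1. create(b)  ⇒  F..........  {b→[0]}
  2. append(b, 2)  ⇒  FFF........  {b→[0, 1, 2]}
  3. unlink(b)  ⇒  ...........  {}
  4. create(a)  ⇒  F..........  {a→[0]}
  5. append(a, 1)  ⇒  FF.........  {a→[0, 1]}
  6. truncate(a, 1)  ⇒  F..........  {a→[0]}
  7. unlink(a)  ⇒  ...........  {}
  8. create(a)  ⇒  F..........  {a→[0]}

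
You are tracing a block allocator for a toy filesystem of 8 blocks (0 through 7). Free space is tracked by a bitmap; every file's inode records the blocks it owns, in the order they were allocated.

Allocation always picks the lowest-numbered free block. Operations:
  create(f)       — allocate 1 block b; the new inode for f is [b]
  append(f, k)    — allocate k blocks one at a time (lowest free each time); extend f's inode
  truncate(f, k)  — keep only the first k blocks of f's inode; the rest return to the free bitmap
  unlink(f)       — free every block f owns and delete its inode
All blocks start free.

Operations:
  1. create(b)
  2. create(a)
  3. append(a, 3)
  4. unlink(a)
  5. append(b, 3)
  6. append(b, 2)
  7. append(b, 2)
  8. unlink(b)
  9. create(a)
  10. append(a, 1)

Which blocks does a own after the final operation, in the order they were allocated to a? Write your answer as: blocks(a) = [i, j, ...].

[1] create(b) — b=0 (map F.......)
[2] create(a) — a=1 b=0 (map FF......)
[3] append(a, 3) — a=1,2,3,4 b=0 (map FFFFF...)
[4] unlink(a) — b=0 (map F.......)
[5] append(b, 3) — b=0,1,2,3 (map FFFF....)
[6] append(b, 2) — b=0,1,2,3,4,5 (map FFFFFF..)
[7] append(b, 2) — b=0,1,2,3,4,5,6,7 (map FFFFFFFF)
[8] unlink(b) —  (map ........)
[9] create(a) — a=0 (map F.......)
[10] append(a, 1) — a=0,1 (map FF......)

blocks(a) = [0, 1]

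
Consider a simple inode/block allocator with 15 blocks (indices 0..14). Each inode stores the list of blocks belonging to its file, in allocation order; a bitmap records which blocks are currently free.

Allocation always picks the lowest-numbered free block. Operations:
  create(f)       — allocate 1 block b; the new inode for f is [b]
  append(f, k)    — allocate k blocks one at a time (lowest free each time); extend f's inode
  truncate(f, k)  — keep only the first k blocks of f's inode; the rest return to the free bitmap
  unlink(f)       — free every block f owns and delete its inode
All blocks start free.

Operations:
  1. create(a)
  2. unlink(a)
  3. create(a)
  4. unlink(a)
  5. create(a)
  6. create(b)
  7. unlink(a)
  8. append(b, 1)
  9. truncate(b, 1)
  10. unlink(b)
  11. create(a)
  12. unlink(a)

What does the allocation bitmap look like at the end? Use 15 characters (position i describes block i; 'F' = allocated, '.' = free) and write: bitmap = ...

create(a): bitmap=F.............. | a=[0]
unlink(a): bitmap=............... | 
create(a): bitmap=F.............. | a=[0]
unlink(a): bitmap=............... | 
create(a): bitmap=F.............. | a=[0]
create(b): bitmap=FF............. | a=[0] b=[1]
unlink(a): bitmap=.F............. | b=[1]
append(b, 1): bitmap=FF............. | b=[1, 0]
truncate(b, 1): bitmap=.F............. | b=[1]
unlink(b): bitmap=............... | 
create(a): bitmap=F.............. | a=[0]
unlink(a): bitmap=............... | 

bitmap = ...............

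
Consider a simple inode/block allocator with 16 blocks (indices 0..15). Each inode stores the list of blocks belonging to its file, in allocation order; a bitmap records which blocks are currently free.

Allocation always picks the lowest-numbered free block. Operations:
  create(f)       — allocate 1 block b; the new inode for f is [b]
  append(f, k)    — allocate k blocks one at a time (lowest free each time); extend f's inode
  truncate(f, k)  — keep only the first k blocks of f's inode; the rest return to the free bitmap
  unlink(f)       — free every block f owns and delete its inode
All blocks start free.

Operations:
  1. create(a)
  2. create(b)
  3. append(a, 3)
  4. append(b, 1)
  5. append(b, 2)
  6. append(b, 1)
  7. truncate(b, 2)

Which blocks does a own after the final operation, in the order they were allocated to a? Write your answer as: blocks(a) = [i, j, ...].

blocks(a) = [0, 2, 3, 4]

after create(a) → a:[0]  free=[F...............]
after create(b) → a:[0], b:[1]  free=[FF..............]
after append(a, 3) → a:[0, 2, 3, 4], b:[1]  free=[FFFFF...........]
after append(b, 1) → a:[0, 2, 3, 4], b:[1, 5]  free=[FFFFFF..........]
after append(b, 2) → a:[0, 2, 3, 4], b:[1, 5, 6, 7]  free=[FFFFFFFF........]
after append(b, 1) → a:[0, 2, 3, 4], b:[1, 5, 6, 7, 8]  free=[FFFFFFFFF.......]
after truncate(b, 2) → a:[0, 2, 3, 4], b:[1, 5]  free=[FFFFFF..........]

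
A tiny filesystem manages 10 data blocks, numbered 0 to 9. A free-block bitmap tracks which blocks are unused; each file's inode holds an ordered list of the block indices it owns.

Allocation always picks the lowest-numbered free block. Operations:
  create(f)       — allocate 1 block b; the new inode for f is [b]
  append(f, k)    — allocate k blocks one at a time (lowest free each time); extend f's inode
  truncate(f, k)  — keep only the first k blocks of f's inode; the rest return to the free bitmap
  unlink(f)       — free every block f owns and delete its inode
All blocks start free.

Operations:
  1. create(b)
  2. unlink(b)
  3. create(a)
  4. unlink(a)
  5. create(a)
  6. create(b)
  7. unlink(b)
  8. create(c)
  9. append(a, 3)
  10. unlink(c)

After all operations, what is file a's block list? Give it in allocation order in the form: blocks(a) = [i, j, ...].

blocks(a) = [0, 2, 3, 4]

  1. create(b)  ⇒  F.........  {b→[0]}
  2. unlink(b)  ⇒  ..........  {}
  3. create(a)  ⇒  F.........  {a→[0]}
  4. unlink(a)  ⇒  ..........  {}
  5. create(a)  ⇒  F.........  {a→[0]}
  6. create(b)  ⇒  FF........  {a→[0]; b→[1]}
  7. unlink(b)  ⇒  F.........  {a→[0]}
  8. create(c)  ⇒  FF........  {a→[0]; c→[1]}
  9. append(a, 3)  ⇒  FFFFF.....  {a→[0, 2, 3, 4]; c→[1]}
  10. unlink(c)  ⇒  F.FFF.....  {a→[0, 2, 3, 4]}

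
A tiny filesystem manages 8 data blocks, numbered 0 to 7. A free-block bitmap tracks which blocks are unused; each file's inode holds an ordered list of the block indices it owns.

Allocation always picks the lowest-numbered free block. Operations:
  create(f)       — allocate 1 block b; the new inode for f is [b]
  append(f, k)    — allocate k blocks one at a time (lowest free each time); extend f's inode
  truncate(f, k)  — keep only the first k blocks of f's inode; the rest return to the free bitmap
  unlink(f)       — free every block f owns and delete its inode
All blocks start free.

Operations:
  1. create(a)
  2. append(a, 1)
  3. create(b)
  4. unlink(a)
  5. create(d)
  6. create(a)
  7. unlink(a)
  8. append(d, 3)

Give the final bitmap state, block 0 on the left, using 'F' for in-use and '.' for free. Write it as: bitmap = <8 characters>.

create(a): bitmap=F....... | a=[0]
append(a, 1): bitmap=FF...... | a=[0, 1]
create(b): bitmap=FFF..... | a=[0, 1] b=[2]
unlink(a): bitmap=..F..... | b=[2]
create(d): bitmap=F.F..... | b=[2] d=[0]
create(a): bitmap=FFF..... | a=[1] b=[2] d=[0]
unlink(a): bitmap=F.F..... | b=[2] d=[0]
append(d, 3): bitmap=FFFFF... | b=[2] d=[0, 1, 3, 4]

bitmap = FFFFF...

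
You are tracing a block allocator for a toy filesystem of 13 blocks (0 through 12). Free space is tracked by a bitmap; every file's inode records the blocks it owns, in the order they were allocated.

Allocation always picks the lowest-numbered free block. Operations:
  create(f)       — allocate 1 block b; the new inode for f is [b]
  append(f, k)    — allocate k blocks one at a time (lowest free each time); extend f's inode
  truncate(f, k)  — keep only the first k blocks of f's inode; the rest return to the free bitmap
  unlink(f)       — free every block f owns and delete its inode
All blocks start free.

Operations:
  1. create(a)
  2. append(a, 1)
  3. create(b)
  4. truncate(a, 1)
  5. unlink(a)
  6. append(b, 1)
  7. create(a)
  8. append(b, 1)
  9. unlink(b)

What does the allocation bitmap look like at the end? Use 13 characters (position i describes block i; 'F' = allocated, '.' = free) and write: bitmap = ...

bitmap = .F...........

[1] create(a) — a=0 (map F............)
[2] append(a, 1) — a=0,1 (map FF...........)
[3] create(b) — a=0,1 b=2 (map FFF..........)
[4] truncate(a, 1) — a=0 b=2 (map F.F..........)
[5] unlink(a) — b=2 (map ..F..........)
[6] append(b, 1) — b=2,0 (map F.F..........)
[7] create(a) — a=1 b=2,0 (map FFF..........)
[8] append(b, 1) — a=1 b=2,0,3 (map FFFF.........)
[9] unlink(b) — a=1 (map .F...........)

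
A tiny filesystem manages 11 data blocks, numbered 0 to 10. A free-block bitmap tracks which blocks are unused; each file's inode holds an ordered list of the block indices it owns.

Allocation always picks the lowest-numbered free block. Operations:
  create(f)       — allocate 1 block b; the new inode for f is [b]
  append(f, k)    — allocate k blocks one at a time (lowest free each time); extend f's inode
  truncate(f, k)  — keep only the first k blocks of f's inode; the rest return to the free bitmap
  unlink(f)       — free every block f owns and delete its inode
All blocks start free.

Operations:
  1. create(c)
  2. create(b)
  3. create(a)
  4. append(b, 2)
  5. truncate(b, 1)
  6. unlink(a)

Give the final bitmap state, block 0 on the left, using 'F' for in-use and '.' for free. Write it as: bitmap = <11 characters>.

[1] create(c) — c=0 (map F..........)
[2] create(b) — b=1 c=0 (map FF.........)
[3] create(a) — a=2 b=1 c=0 (map FFF........)
[4] append(b, 2) — a=2 b=1,3,4 c=0 (map FFFFF......)
[5] truncate(b, 1) — a=2 b=1 c=0 (map FFF........)
[6] unlink(a) — b=1 c=0 (map FF.........)

bitmap = FF.........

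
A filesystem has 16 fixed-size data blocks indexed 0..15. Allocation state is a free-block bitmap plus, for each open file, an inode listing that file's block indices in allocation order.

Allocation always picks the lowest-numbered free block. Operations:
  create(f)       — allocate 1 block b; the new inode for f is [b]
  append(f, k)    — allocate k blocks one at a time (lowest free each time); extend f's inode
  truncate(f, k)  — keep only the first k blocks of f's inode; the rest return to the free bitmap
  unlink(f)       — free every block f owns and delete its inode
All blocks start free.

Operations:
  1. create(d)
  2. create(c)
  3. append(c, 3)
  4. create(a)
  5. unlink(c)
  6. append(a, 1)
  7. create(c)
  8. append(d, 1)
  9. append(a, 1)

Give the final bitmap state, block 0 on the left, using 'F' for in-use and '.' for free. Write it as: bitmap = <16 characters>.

bitmap = FFFFFF..........

  1. create(d)  ⇒  F...............  {d→[0]}
  2. create(c)  ⇒  FF..............  {c→[1]; d→[0]}
  3. append(c, 3)  ⇒  FFFFF...........  {c→[1, 2, 3, 4]; d→[0]}
  4. create(a)  ⇒  FFFFFF..........  {a→[5]; c→[1, 2, 3, 4]; d→[0]}
  5. unlink(c)  ⇒  F....F..........  {a→[5]; d→[0]}
  6. append(a, 1)  ⇒  FF...F..........  {a→[5, 1]; d→[0]}
  7. create(c)  ⇒  FFF..F..........  {a→[5, 1]; c→[2]; d→[0]}
  8. append(d, 1)  ⇒  FFFF.F..........  {a→[5, 1]; c→[2]; d→[0, 3]}
  9. append(a, 1)  ⇒  FFFFFF..........  {a→[5, 1, 4]; c→[2]; d→[0, 3]}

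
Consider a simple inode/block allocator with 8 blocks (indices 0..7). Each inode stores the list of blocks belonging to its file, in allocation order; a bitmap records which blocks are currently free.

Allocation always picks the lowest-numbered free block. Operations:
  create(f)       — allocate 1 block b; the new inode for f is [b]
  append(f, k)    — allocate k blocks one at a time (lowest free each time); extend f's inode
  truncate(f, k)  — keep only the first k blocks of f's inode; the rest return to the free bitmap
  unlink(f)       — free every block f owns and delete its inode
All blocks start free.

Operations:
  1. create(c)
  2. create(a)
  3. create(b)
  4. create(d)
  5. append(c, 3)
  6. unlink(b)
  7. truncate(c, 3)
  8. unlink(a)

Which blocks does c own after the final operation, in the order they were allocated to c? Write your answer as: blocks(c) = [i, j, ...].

blocks(c) = [0, 4, 5]

create(c): bitmap=F....... | c=[0]
create(a): bitmap=FF...... | a=[1] c=[0]
create(b): bitmap=FFF..... | a=[1] b=[2] c=[0]
create(d): bitmap=FFFF.... | a=[1] b=[2] c=[0] d=[3]
append(c, 3): bitmap=FFFFFFF. | a=[1] b=[2] c=[0, 4, 5, 6] d=[3]
unlink(b): bitmap=FF.FFFF. | a=[1] c=[0, 4, 5, 6] d=[3]
truncate(c, 3): bitmap=FF.FFF.. | a=[1] c=[0, 4, 5] d=[3]
unlink(a): bitmap=F..FFF.. | c=[0, 4, 5] d=[3]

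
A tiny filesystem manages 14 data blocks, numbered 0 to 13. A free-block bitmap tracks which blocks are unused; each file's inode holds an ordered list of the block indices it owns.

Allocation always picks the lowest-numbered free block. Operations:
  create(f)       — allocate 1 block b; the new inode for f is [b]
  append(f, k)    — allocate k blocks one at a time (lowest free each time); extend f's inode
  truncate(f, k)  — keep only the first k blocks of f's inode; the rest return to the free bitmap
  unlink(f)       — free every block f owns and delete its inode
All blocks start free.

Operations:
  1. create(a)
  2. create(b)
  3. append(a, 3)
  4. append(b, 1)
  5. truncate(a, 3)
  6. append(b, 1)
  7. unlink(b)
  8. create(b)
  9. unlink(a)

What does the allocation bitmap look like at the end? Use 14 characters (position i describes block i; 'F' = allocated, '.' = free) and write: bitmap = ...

[1] create(a) — a=0 (map F.............)
[2] create(b) — a=0 b=1 (map FF............)
[3] append(a, 3) — a=0,2,3,4 b=1 (map FFFFF.........)
[4] append(b, 1) — a=0,2,3,4 b=1,5 (map FFFFFF........)
[5] truncate(a, 3) — a=0,2,3 b=1,5 (map FFFF.F........)
[6] append(b, 1) — a=0,2,3 b=1,5,4 (map FFFFFF........)
[7] unlink(b) — a=0,2,3 (map F.FF..........)
[8] create(b) — a=0,2,3 b=1 (map FFFF..........)
[9] unlink(a) — b=1 (map .F............)

bitmap = .F............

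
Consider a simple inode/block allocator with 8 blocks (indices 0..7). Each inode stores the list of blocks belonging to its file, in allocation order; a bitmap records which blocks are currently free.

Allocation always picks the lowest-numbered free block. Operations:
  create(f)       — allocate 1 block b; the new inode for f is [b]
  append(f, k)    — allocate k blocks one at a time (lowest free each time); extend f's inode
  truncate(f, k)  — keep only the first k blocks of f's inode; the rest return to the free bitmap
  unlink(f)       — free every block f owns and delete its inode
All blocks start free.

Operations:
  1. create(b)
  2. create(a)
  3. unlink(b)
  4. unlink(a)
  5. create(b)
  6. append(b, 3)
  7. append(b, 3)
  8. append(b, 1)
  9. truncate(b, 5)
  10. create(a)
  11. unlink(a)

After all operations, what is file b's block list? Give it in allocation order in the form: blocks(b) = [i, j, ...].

create(b): bitmap=F....... | b=[0]
create(a): bitmap=FF...... | a=[1] b=[0]
unlink(b): bitmap=.F...... | a=[1]
unlink(a): bitmap=........ | 
create(b): bitmap=F....... | b=[0]
append(b, 3): bitmap=FFFF.... | b=[0, 1, 2, 3]
append(b, 3): bitmap=FFFFFFF. | b=[0, 1, 2, 3, 4, 5, 6]
append(b, 1): bitmap=FFFFFFFF | b=[0, 1, 2, 3, 4, 5, 6, 7]
truncate(b, 5): bitmap=FFFFF... | b=[0, 1, 2, 3, 4]
create(a): bitmap=FFFFFF.. | a=[5] b=[0, 1, 2, 3, 4]
unlink(a): bitmap=FFFFF... | b=[0, 1, 2, 3, 4]

blocks(b) = [0, 1, 2, 3, 4]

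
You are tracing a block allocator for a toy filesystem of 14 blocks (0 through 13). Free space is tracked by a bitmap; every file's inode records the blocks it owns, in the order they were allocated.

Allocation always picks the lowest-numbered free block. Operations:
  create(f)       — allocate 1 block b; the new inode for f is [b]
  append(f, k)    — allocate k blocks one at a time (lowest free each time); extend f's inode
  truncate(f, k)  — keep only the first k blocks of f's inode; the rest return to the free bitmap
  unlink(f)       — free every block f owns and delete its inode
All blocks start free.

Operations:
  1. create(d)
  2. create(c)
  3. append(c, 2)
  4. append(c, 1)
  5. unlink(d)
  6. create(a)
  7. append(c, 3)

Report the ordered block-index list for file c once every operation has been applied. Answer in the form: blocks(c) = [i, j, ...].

after create(d) → d:[0]  free=[F.............]
after create(c) → c:[1], d:[0]  free=[FF............]
after append(c, 2) → c:[1, 2, 3], d:[0]  free=[FFFF..........]
after append(c, 1) → c:[1, 2, 3, 4], d:[0]  free=[FFFFF.........]
after unlink(d) → c:[1, 2, 3, 4]  free=[.FFFF.........]
after create(a) → a:[0], c:[1, 2, 3, 4]  free=[FFFFF.........]
after append(c, 3) → a:[0], c:[1, 2, 3, 4, 5, 6, 7]  free=[FFFFFFFF......]

blocks(c) = [1, 2, 3, 4, 5, 6, 7]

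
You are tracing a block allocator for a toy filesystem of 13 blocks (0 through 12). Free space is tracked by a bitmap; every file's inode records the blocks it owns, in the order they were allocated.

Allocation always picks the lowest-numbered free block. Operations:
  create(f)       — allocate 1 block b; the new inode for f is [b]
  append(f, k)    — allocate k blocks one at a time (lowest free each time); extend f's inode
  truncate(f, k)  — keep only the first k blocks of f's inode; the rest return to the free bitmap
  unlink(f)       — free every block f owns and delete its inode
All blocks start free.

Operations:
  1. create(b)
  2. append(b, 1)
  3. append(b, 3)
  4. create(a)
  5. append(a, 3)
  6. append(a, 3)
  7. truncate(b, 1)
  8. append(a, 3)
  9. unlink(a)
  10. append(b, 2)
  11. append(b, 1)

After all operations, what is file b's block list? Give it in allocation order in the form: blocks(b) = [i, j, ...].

blocks(b) = [0, 1, 2, 3]

  1. create(b)  ⇒  F............  {b→[0]}
  2. append(b, 1)  ⇒  FF...........  {b→[0, 1]}
  3. append(b, 3)  ⇒  FFFFF........  {b→[0, 1, 2, 3, 4]}
  4. create(a)  ⇒  FFFFFF.......  {a→[5]; b→[0, 1, 2, 3, 4]}
  5. append(a, 3)  ⇒  FFFFFFFFF....  {a→[5, 6, 7, 8]; b→[0, 1, 2, 3, 4]}
  6. append(a, 3)  ⇒  FFFFFFFFFFFF.  {a→[5, 6, 7, 8, 9, 10, 11]; b→[0, 1, 2, 3, 4]}
  7. truncate(b, 1)  ⇒  F....FFFFFFF.  {a→[5, 6, 7, 8, 9, 10, 11]; b→[0]}
  8. append(a, 3)  ⇒  FFFF.FFFFFFF.  {a→[5, 6, 7, 8, 9, 10, 11, 1, 2, 3]; b→[0]}
  9. unlink(a)  ⇒  F............  {b→[0]}
  10. append(b, 2)  ⇒  FFF..........  {b→[0, 1, 2]}
  11. append(b, 1)  ⇒  FFFF.........  {b→[0, 1, 2, 3]}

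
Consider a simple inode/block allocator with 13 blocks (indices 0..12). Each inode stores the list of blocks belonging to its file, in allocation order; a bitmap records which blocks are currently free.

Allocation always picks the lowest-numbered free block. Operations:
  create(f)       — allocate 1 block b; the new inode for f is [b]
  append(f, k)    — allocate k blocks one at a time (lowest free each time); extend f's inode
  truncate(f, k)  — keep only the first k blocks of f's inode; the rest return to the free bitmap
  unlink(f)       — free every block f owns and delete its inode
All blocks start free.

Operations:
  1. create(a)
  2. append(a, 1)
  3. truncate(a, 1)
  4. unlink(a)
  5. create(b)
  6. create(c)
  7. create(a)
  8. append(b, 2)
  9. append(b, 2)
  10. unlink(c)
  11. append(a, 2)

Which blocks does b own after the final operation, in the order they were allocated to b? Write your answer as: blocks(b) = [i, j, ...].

blocks(b) = [0, 3, 4, 5, 6]

after create(a) → a:[0]  free=[F............]
after append(a, 1) → a:[0, 1]  free=[FF...........]
after truncate(a, 1) → a:[0]  free=[F............]
after unlink(a) →   free=[.............]
after create(b) → b:[0]  free=[F............]
after create(c) → b:[0], c:[1]  free=[FF...........]
after create(a) → a:[2], b:[0], c:[1]  free=[FFF..........]
after append(b, 2) → a:[2], b:[0, 3, 4], c:[1]  free=[FFFFF........]
after append(b, 2) → a:[2], b:[0, 3, 4, 5, 6], c:[1]  free=[FFFFFFF......]
after unlink(c) → a:[2], b:[0, 3, 4, 5, 6]  free=[F.FFFFF......]
after append(a, 2) → a:[2, 1, 7], b:[0, 3, 4, 5, 6]  free=[FFFFFFFF.....]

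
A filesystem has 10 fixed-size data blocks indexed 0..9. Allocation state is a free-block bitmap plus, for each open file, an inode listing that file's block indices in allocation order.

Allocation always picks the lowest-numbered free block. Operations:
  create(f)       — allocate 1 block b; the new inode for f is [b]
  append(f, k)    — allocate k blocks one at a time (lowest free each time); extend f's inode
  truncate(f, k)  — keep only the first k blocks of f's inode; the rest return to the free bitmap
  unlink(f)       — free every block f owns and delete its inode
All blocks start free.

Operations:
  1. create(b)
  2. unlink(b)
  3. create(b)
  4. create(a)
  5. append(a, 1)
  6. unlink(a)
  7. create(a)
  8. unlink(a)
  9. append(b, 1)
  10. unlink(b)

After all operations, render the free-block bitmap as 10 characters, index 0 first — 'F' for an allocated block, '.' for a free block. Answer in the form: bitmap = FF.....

bitmap = ..........

after create(b) → b:[0]  free=[F.........]
after unlink(b) →   free=[..........]
after create(b) → b:[0]  free=[F.........]
after create(a) → a:[1], b:[0]  free=[FF........]
after append(a, 1) → a:[1, 2], b:[0]  free=[FFF.......]
after unlink(a) → b:[0]  free=[F.........]
after create(a) → a:[1], b:[0]  free=[FF........]
after unlink(a) → b:[0]  free=[F.........]
after append(b, 1) → b:[0, 1]  free=[FF........]
after unlink(b) →   free=[..........]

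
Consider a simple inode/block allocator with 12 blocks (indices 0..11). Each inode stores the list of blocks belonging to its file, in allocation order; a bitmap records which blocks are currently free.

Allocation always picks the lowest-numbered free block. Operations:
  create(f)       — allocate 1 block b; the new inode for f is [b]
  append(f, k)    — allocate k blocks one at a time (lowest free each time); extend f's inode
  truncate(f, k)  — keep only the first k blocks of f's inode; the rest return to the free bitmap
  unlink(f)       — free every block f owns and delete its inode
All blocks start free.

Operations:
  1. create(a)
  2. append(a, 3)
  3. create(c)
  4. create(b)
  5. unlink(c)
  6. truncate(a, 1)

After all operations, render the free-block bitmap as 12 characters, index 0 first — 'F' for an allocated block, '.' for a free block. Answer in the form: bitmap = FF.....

[1] create(a) — a=0 (map F...........)
[2] append(a, 3) — a=0,1,2,3 (map FFFF........)
[3] create(c) — a=0,1,2,3 c=4 (map FFFFF.......)
[4] create(b) — a=0,1,2,3 b=5 c=4 (map FFFFFF......)
[5] unlink(c) — a=0,1,2,3 b=5 (map FFFF.F......)
[6] truncate(a, 1) — a=0 b=5 (map F....F......)

bitmap = F....F......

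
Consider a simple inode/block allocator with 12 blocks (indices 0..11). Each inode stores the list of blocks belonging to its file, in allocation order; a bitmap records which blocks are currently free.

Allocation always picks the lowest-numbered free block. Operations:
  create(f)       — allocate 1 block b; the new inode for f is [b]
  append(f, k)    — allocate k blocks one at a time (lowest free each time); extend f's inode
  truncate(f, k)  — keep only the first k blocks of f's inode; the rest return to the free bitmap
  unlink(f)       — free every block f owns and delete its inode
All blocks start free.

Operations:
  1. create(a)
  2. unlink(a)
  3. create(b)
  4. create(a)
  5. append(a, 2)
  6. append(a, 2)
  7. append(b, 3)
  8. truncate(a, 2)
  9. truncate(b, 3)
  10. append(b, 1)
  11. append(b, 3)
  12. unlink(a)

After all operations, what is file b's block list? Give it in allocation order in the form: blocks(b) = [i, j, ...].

after create(a) → a:[0]  free=[F...........]
after unlink(a) →   free=[............]
after create(b) → b:[0]  free=[F...........]
after create(a) → a:[1], b:[0]  free=[FF..........]
after append(a, 2) → a:[1, 2, 3], b:[0]  free=[FFFF........]
after append(a, 2) → a:[1, 2, 3, 4, 5], b:[0]  free=[FFFFFF......]
after append(b, 3) → a:[1, 2, 3, 4, 5], b:[0, 6, 7, 8]  free=[FFFFFFFFF...]
after truncate(a, 2) → a:[1, 2], b:[0, 6, 7, 8]  free=[FFF...FFF...]
after truncate(b, 3) → a:[1, 2], b:[0, 6, 7]  free=[FFF...FF....]
after append(b, 1) → a:[1, 2], b:[0, 6, 7, 3]  free=[FFFF..FF....]
after append(b, 3) → a:[1, 2], b:[0, 6, 7, 3, 4, 5, 8]  free=[FFFFFFFFF...]
after unlink(a) → b:[0, 6, 7, 3, 4, 5, 8]  free=[F..FFFFFF...]

blocks(b) = [0, 6, 7, 3, 4, 5, 8]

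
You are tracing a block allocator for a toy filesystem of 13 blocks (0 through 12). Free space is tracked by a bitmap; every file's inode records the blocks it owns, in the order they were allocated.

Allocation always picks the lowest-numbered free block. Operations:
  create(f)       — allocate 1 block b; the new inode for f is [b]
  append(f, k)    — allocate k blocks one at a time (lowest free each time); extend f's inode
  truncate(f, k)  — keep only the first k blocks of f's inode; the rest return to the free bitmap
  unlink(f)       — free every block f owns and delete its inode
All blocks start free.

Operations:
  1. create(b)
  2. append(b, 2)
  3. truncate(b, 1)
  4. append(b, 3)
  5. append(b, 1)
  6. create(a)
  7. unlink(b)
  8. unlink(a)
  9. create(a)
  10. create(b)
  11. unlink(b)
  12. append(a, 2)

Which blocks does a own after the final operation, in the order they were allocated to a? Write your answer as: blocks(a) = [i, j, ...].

[1] create(b) — b=0 (map F............)
[2] append(b, 2) — b=0,1,2 (map FFF..........)
[3] truncate(b, 1) — b=0 (map F............)
[4] append(b, 3) — b=0,1,2,3 (map FFFF.........)
[5] append(b, 1) — b=0,1,2,3,4 (map FFFFF........)
[6] create(a) — a=5 b=0,1,2,3,4 (map FFFFFF.......)
[7] unlink(b) — a=5 (map .....F.......)
[8] unlink(a) —  (map .............)
[9] create(a) — a=0 (map F............)
[10] create(b) — a=0 b=1 (map FF...........)
[11] unlink(b) — a=0 (map F............)
[12] append(a, 2) — a=0,1,2 (map FFF..........)

blocks(a) = [0, 1, 2]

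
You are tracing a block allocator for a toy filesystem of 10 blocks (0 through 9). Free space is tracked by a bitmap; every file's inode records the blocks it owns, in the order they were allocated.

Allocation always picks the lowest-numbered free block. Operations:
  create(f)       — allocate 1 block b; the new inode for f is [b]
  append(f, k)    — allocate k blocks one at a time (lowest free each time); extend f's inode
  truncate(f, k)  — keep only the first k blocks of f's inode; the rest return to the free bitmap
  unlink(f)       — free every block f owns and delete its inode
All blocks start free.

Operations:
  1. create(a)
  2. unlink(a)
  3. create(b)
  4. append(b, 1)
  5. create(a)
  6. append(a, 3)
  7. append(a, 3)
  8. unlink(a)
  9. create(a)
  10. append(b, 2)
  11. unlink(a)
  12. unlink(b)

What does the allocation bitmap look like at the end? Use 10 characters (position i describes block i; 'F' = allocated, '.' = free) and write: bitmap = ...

  1. create(a)  ⇒  F.........  {a→[0]}
  2. unlink(a)  ⇒  ..........  {}
  3. create(b)  ⇒  F.........  {b→[0]}
  4. append(b, 1)  ⇒  FF........  {b→[0, 1]}
  5. create(a)  ⇒  FFF.......  {a→[2]; b→[0, 1]}
  6. append(a, 3)  ⇒  FFFFFF....  {a→[2, 3, 4, 5]; b→[0, 1]}
  7. append(a, 3)  ⇒  FFFFFFFFF.  {a→[2, 3, 4, 5, 6, 7, 8]; b→[0, 1]}
  8. unlink(a)  ⇒  FF........  {b→[0, 1]}
  9. create(a)  ⇒  FFF.......  {a→[2]; b→[0, 1]}
  10. append(b, 2)  ⇒  FFFFF.....  {a→[2]; b→[0, 1, 3, 4]}
  11. unlink(a)  ⇒  FF.FF.....  {b→[0, 1, 3, 4]}
  12. unlink(b)  ⇒  ..........  {}

bitmap = ..........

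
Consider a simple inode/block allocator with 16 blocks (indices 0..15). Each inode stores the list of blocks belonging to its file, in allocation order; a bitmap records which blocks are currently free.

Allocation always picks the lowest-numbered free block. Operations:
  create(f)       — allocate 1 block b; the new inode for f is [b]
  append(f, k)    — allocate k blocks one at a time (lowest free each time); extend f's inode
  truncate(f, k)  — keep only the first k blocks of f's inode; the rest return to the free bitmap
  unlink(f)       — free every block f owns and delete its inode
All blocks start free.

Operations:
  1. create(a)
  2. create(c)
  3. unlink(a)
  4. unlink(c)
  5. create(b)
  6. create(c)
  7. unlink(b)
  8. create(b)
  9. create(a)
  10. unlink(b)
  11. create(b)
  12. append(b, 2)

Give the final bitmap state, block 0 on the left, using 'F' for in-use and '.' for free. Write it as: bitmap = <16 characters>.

bitmap = FFFFF...........

create(a): bitmap=F............... | a=[0]
create(c): bitmap=FF.............. | a=[0] c=[1]
unlink(a): bitmap=.F.............. | c=[1]
unlink(c): bitmap=................ | 
create(b): bitmap=F............... | b=[0]
create(c): bitmap=FF.............. | b=[0] c=[1]
unlink(b): bitmap=.F.............. | c=[1]
create(b): bitmap=FF.............. | b=[0] c=[1]
create(a): bitmap=FFF............. | a=[2] b=[0] c=[1]
unlink(b): bitmap=.FF............. | a=[2] c=[1]
create(b): bitmap=FFF............. | a=[2] b=[0] c=[1]
append(b, 2): bitmap=FFFFF........... | a=[2] b=[0, 3, 4] c=[1]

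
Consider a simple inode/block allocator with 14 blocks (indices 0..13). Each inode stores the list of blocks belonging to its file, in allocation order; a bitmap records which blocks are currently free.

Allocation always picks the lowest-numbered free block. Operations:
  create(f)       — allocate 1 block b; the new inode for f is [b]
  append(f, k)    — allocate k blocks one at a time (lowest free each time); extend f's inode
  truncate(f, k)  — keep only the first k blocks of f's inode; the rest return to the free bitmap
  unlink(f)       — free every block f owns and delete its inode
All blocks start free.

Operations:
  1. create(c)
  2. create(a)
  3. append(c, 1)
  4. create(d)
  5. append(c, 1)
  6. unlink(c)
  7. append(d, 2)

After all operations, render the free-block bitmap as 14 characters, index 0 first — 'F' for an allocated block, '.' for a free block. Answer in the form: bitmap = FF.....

bitmap = FFFF..........

create(c): bitmap=F............. | c=[0]
create(a): bitmap=FF............ | a=[1] c=[0]
append(c, 1): bitmap=FFF........... | a=[1] c=[0, 2]
create(d): bitmap=FFFF.......... | a=[1] c=[0, 2] d=[3]
append(c, 1): bitmap=FFFFF......... | a=[1] c=[0, 2, 4] d=[3]
unlink(c): bitmap=.F.F.......... | a=[1] d=[3]
append(d, 2): bitmap=FFFF.......... | a=[1] d=[3, 0, 2]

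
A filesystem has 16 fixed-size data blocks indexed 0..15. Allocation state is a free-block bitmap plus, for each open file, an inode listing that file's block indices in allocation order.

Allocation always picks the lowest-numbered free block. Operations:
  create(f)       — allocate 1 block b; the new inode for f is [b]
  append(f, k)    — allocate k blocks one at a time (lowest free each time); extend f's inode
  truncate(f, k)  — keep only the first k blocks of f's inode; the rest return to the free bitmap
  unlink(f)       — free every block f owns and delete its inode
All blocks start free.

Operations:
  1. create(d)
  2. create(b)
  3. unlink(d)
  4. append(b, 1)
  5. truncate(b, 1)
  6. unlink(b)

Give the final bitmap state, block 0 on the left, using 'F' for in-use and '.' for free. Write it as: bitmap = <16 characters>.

bitmap = ................

create(d): bitmap=F............... | d=[0]
create(b): bitmap=FF.............. | b=[1] d=[0]
unlink(d): bitmap=.F.............. | b=[1]
append(b, 1): bitmap=FF.............. | b=[1, 0]
truncate(b, 1): bitmap=.F.............. | b=[1]
unlink(b): bitmap=................ | 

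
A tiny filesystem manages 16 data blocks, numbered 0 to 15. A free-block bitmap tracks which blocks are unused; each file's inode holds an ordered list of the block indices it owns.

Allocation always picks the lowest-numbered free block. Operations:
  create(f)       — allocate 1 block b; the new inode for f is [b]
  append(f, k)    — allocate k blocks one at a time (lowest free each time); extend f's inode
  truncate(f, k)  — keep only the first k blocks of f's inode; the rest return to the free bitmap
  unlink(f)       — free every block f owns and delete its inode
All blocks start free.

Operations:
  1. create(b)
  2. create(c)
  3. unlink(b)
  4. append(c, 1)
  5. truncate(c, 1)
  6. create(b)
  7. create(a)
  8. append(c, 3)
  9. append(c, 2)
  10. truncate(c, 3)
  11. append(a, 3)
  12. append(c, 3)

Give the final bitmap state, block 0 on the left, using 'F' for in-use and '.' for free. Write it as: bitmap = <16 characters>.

after create(b) → b:[0]  free=[F...............]
after create(c) → b:[0], c:[1]  free=[FF..............]
after unlink(b) → c:[1]  free=[.F..............]
after append(c, 1) → c:[1, 0]  free=[FF..............]
after truncate(c, 1) → c:[1]  free=[.F..............]
after create(b) → b:[0], c:[1]  free=[FF..............]
after create(a) → a:[2], b:[0], c:[1]  free=[FFF.............]
after append(c, 3) → a:[2], b:[0], c:[1, 3, 4, 5]  free=[FFFFFF..........]
after append(c, 2) → a:[2], b:[0], c:[1, 3, 4, 5, 6, 7]  free=[FFFFFFFF........]
after truncate(c, 3) → a:[2], b:[0], c:[1, 3, 4]  free=[FFFFF...........]
after append(a, 3) → a:[2, 5, 6, 7], b:[0], c:[1, 3, 4]  free=[FFFFFFFF........]
after append(c, 3) → a:[2, 5, 6, 7], b:[0], c:[1, 3, 4, 8, 9, 10]  free=[FFFFFFFFFFF.....]

bitmap = FFFFFFFFFFF.....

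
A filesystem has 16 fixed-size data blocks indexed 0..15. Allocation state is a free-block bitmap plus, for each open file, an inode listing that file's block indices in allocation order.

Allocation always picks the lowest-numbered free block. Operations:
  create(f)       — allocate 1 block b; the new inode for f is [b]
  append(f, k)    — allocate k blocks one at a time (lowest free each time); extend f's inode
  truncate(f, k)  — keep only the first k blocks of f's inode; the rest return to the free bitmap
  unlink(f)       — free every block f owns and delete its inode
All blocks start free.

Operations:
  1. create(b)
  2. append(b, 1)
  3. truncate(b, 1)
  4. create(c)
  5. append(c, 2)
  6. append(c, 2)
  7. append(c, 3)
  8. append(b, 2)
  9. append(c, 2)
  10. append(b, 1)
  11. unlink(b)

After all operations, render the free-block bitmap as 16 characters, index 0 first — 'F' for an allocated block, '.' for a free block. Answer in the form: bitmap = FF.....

bitmap = .FFFFFFFF..FF...

  1. create(b)  ⇒  F...............  {b→[0]}
  2. append(b, 1)  ⇒  FF..............  {b→[0, 1]}
  3. truncate(b, 1)  ⇒  F...............  {b→[0]}
  4. create(c)  ⇒  FF..............  {b→[0]; c→[1]}
  5. append(c, 2)  ⇒  FFFF............  {b→[0]; c→[1, 2, 3]}
  6. append(c, 2)  ⇒  FFFFFF..........  {b→[0]; c→[1, 2, 3, 4, 5]}
  7. append(c, 3)  ⇒  FFFFFFFFF.......  {b→[0]; c→[1, 2, 3, 4, 5, 6, 7, 8]}
  8. append(b, 2)  ⇒  FFFFFFFFFFF.....  {b→[0, 9, 10]; c→[1, 2, 3, 4, 5, 6, 7, 8]}
  9. append(c, 2)  ⇒  FFFFFFFFFFFFF...  {b→[0, 9, 10]; c→[1, 2, 3, 4, 5, 6, 7, 8, 11, 12]}
  10. append(b, 1)  ⇒  FFFFFFFFFFFFFF..  {b→[0, 9, 10, 13]; c→[1, 2, 3, 4, 5, 6, 7, 8, 11, 12]}
  11. unlink(b)  ⇒  .FFFFFFFF..FF...  {c→[1, 2, 3, 4, 5, 6, 7, 8, 11, 12]}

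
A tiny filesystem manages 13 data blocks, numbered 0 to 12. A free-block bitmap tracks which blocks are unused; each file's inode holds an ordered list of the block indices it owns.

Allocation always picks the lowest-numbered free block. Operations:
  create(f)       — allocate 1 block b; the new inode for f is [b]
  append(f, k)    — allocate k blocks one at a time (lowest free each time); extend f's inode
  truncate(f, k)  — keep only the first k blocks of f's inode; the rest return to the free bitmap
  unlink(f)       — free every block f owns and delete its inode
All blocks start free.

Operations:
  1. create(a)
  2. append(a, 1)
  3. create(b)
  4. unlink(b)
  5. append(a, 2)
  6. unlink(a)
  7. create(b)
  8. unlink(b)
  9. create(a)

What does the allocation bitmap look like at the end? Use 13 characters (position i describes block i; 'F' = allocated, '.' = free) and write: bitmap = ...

after create(a) → a:[0]  free=[F............]
after append(a, 1) → a:[0, 1]  free=[FF...........]
after create(b) → a:[0, 1], b:[2]  free=[FFF..........]
after unlink(b) → a:[0, 1]  free=[FF...........]
after append(a, 2) → a:[0, 1, 2, 3]  free=[FFFF.........]
after unlink(a) →   free=[.............]
after create(b) → b:[0]  free=[F............]
after unlink(b) →   free=[.............]
after create(a) → a:[0]  free=[F............]

bitmap = F............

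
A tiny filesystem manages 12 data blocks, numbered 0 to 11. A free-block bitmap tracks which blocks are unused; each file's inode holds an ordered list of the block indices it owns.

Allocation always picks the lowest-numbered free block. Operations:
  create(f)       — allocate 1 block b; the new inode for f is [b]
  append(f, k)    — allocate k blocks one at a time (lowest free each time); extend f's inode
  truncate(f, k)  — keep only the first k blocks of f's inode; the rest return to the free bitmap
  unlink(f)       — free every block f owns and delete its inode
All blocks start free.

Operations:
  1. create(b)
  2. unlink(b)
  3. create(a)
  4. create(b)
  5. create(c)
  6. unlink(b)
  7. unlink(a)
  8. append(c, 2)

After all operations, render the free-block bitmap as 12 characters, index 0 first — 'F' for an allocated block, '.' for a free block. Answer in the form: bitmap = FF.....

[1] create(b) — b=0 (map F...........)
[2] unlink(b) —  (map ............)
[3] create(a) — a=0 (map F...........)
[4] create(b) — a=0 b=1 (map FF..........)
[5] create(c) — a=0 b=1 c=2 (map FFF.........)
[6] unlink(b) — a=0 c=2 (map F.F.........)
[7] unlink(a) — c=2 (map ..F.........)
[8] append(c, 2) — c=2,0,1 (map FFF.........)

bitmap = FFF.........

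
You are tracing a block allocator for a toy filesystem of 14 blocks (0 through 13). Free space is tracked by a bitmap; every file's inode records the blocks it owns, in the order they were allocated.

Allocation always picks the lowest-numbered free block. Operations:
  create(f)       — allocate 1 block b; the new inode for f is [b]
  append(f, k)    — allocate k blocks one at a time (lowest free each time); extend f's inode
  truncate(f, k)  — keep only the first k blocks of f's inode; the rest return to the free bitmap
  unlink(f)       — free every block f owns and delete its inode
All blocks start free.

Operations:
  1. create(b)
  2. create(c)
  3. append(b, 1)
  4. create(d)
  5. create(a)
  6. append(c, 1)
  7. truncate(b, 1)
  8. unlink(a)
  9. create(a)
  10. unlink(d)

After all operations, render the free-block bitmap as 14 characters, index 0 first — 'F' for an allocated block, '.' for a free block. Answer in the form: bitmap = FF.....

[1] create(b) — b=0 (map F.............)
[2] create(c) — b=0 c=1 (map FF............)
[3] append(b, 1) — b=0,2 c=1 (map FFF...........)
[4] create(d) — b=0,2 c=1 d=3 (map FFFF..........)
[5] create(a) — a=4 b=0,2 c=1 d=3 (map FFFFF.........)
[6] append(c, 1) — a=4 b=0,2 c=1,5 d=3 (map FFFFFF........)
[7] truncate(b, 1) — a=4 b=0 c=1,5 d=3 (map FF.FFF........)
[8] unlink(a) — b=0 c=1,5 d=3 (map FF.F.F........)
[9] create(a) — a=2 b=0 c=1,5 d=3 (map FFFF.F........)
[10] unlink(d) — a=2 b=0 c=1,5 (map FFF..F........)

bitmap = FFF..F........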